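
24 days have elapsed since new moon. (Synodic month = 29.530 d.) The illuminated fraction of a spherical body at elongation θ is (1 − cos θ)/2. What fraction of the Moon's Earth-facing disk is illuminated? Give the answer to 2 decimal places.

The Moon has covered 24/29.530 of its cycle, so θ ≈ 360° × 24/29.530 = 292.6°.
With cos θ = 0.384, the lit fraction is (1 − 0.384)/2 ≈ 0.308.

0.31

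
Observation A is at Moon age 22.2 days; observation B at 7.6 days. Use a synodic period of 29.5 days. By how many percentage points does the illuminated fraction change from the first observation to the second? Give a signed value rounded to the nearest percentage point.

θ₁ = 360° × 22.2/29.5 = 270.9°, f₁ = (1 − cos θ₁)/2 = 0.492.
θ₂ = 360° × 7.6/29.5 = 92.7°, f₂ = (1 − cos θ₂)/2 = 0.524.
Change = f₂ − f₁ = +0.032 → +3 percentage points.

+3 percentage points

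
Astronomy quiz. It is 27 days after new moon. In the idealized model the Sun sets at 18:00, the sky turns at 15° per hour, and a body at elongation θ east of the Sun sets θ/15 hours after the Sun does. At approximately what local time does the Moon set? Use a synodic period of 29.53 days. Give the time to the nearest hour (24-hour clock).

Phase angle: θ = 360°·(27 d)/(29.53 d) = 329.2°.
Delay after the Sun = 329.2° / (15°/h) ≈ 21.94 h.
18:00 + 21.94 h ≈ 15:57 → 16:00 to the nearest hour.

16:00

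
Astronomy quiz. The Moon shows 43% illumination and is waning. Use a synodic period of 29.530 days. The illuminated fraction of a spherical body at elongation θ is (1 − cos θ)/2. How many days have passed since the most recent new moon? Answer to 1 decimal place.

22.8 days

Invert f = (1 − cos θ)/2 to get cos θ = 1 − 2(0.43) = 0.140, hence θ₀ = arccos 0.140 = 82.0°.
A waning Moon lies in 180°–360°, so θ = 360° − 82.0° = 278.0°.
At 360°/29.530 d per day, 278.0° corresponds to 22.81 days.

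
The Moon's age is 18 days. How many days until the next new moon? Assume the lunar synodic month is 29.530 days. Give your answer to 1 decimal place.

The next new moon completes the synodic month: 29.530 − 18 = 11.530 days.

11.5 days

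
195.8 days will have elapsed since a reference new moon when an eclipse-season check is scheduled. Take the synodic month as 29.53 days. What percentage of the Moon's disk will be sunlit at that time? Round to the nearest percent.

84%

195.8/29.53 = 6.631 lunations, so 6 complete cycles and 18.62 d into the next.
Phase angle: θ = 360°·(18.62 d)/(29.53 d) = 227.0°.
With cos θ = (-0.682), the lit fraction is (1 − (-0.682))/2 ≈ 0.841, so 84%.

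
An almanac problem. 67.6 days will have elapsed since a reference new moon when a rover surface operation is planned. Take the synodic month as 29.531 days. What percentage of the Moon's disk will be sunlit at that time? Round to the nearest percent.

62%

67.6/29.531 = 2.289 lunations, so 2 complete cycles and 8.54 d into the next.
Phase angle: θ = 360°·(8.54 d)/(29.531 d) = 104.1°.
With cos θ = (-0.243), the lit fraction is (1 − (-0.243))/2 ≈ 0.622, so 62%.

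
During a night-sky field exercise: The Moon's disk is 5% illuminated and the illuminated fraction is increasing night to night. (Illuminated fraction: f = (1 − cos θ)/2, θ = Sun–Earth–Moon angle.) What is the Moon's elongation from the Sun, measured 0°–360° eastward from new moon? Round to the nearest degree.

26°

cos θ = 1 − 2f = 0.900, giving a principal value of 25.8°.
The Moon is waxing (0°–180°), so θ = 25.8° directly.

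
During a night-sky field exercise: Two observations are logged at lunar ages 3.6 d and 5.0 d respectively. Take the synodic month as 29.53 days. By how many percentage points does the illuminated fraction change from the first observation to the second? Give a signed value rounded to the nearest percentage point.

θ₁ = 360° × 3.6/29.53 = 43.9°, f₁ = (1 − cos θ₁)/2 = 0.140.
θ₂ = 360° × 5.0/29.53 = 61.0°, f₂ = (1 − cos θ₂)/2 = 0.257.
Change = f₂ − f₁ = +0.118 → +12 percentage points.

+12 pp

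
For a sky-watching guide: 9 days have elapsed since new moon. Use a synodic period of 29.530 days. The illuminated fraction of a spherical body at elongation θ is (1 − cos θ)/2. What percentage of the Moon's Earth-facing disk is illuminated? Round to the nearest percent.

The Moon has covered 9/29.530 of its cycle, so θ ≈ 360° × 9/29.530 = 109.7°.
Illuminated fraction = (1 − cos 109.7°)/2 = (1 − (-0.337))/2 ≈ 0.669, so 67%.

67%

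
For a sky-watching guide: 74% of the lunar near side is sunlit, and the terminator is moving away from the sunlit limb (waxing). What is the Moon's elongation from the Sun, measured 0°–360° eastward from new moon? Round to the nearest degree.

119°

cos θ = 1 − 2f = -0.480, giving a principal value of 118.7°.
Before full moon the principal value applies: θ = 118.7°.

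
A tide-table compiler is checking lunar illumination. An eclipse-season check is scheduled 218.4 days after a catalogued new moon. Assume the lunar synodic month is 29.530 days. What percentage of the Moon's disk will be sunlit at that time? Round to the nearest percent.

218.4/29.530 = 7.396 lunations, so 7 complete cycles and 11.69 d into the next.
The Moon has covered 11.69/29.530 of its cycle, so θ ≈ 360° × 11.69/29.530 = 142.5°.
cos 142.5° = (-0.793), so f = (1 − (-0.793))/2 = 0.897, so 90%.

90%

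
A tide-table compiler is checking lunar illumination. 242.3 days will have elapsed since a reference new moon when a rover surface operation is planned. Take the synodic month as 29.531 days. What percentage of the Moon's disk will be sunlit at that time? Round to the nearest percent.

36%

Reduce mod P: 242.3 − 8×29.531 = 6.05 d into the current lunation.
The Moon has covered 6.05/29.531 of its cycle, so θ ≈ 360° × 6.05/29.531 = 73.8°.
With cos θ = 0.279, the lit fraction is (1 − 0.279)/2 ≈ 0.360, so 36%.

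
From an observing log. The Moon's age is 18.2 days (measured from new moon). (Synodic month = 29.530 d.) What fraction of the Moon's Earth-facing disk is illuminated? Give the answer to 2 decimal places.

0.87

Elongation θ = 360° × 18.2/29.530 ≈ 221.9°.
cos 221.9° = (-0.745), so f = (1 − (-0.745))/2 = 0.872.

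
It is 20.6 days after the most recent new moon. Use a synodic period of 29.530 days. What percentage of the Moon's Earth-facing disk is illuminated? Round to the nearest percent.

The Moon has covered 20.6/29.530 of its cycle, so θ ≈ 360° × 20.6/29.530 = 251.1°.
cos 251.1° = (-0.323), so f = (1 − (-0.323))/2 = 0.662, so 66%.

66%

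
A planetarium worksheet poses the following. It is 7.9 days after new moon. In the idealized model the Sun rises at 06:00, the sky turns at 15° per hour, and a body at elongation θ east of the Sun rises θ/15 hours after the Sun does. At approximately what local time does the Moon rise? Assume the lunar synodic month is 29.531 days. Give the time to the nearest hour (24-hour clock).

Phase angle: θ = 360°·(7.9 d)/(29.531 d) = 96.3°.
At 15° of sky rotation per hour, 96.3° corresponds to a 6.42 h lag.
06:00 + 6.42 h ≈ 12:25 → 12:00 to the nearest hour.

12:00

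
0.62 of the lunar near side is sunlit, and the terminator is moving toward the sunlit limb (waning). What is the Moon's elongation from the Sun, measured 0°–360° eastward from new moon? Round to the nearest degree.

Invert f = (1 − cos θ)/2 to get cos θ = 1 − 2(0.62) = -0.240, hence θ₀ = arccos -0.240 = 103.9°.
A waning Moon lies in 180°–360°, so θ = 360° − 103.9° = 256.1°.

256°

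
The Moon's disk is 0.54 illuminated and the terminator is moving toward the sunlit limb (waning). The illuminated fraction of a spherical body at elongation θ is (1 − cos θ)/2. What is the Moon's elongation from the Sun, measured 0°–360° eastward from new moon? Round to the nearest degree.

From f = (1 − cos θ)/2: cos θ = 1 − 2×0.54 = -0.080; arccos → 94.6°.
A waning Moon lies in 180°–360°, so θ = 360° − 94.6° = 265.4°.

265°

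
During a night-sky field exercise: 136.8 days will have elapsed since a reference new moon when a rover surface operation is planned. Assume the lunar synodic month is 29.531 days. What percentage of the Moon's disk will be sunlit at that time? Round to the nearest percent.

84%

136.8/29.531 = 4.632 lunations, so 4 complete cycles and 18.68 d into the next.
Elongation θ = 360° × 18.68/29.531 ≈ 227.7°.
Illuminated fraction = (1 − cos 227.7°)/2 = (1 − (-0.673))/2 ≈ 0.837, so 84%.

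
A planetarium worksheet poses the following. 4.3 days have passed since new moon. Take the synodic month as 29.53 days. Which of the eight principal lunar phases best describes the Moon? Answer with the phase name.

waxing crescent

θ ≈ 360° × 4.3/29.53 = 52°, which falls in the waxing crescent sector.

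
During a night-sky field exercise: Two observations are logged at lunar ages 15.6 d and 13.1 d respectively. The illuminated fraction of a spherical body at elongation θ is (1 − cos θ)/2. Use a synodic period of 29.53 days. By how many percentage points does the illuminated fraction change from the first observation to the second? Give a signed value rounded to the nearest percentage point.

-2 pp

θ₁ = 360° × 15.6/29.53 = 190.2°, f₁ = (1 − cos θ₁)/2 = 0.992.
θ₂ = 360° × 13.1/29.53 = 159.7°, f₂ = (1 − cos θ₂)/2 = 0.969.
Change = f₂ − f₁ = -0.023 → -2 percentage points.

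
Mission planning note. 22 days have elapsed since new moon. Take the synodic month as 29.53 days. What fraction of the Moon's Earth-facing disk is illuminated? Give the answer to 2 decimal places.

0.52

Elongation θ = 360° × 22/29.53 ≈ 268.2°.
With cos θ = (-0.031), the lit fraction is (1 − (-0.031))/2 ≈ 0.516.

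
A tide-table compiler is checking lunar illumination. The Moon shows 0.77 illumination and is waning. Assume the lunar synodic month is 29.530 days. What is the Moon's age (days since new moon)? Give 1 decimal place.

From f = (1 − cos θ)/2: cos θ = 1 − 2×0.77 = -0.540; arccos → 122.7°.
Waning ⇒ past full, so θ = 360° − 122.7° = 237.3°.
At 360°/29.530 d per day, 237.3° corresponds to 19.47 days.

19.5 days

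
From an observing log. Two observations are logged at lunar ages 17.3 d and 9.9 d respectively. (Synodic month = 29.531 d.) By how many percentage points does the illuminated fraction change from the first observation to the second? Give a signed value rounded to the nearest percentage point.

First observation: θ = 360°·17.3/29.531 = 210.9°, so f = 0.929.
Second observation: θ = 120.7°, f = 0.755.
Δf = 0.755 − 0.929 = -0.174, i.e. -17 pp.

-17 pp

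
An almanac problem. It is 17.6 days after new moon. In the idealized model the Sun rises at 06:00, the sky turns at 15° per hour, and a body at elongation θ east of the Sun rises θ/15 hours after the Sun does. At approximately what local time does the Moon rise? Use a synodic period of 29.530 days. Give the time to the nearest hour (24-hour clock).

20:00

Elongation θ = 360° × 17.6/29.530 ≈ 214.6°.
The Moon trails the Sun by θ/15 = 214.6/15 ≈ 14.30 hours.
06:00 + 14.30 h ≈ 20:18 → 20:00 to the nearest hour.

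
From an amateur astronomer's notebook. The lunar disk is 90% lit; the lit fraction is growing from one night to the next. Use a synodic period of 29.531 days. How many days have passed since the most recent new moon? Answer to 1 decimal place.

cos θ = 1 − 2f = -0.800, giving a principal value of 143.1°.
Before full moon the principal value applies: θ = 143.1°.
Age = 29.531 × 143.1°/360° ≈ 11.74 days.

11.7 days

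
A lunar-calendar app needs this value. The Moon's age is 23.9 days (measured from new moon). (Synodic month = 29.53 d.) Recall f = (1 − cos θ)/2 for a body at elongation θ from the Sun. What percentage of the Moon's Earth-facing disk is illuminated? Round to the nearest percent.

Elongation θ = 360° × 23.9/29.53 ≈ 291.4°.
cos 291.4° = 0.364, so f = (1 − 0.364)/2 = 0.318, so 32%.

32%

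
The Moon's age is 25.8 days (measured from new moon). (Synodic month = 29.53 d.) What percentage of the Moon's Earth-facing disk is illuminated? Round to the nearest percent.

15%

Elongation θ = 360° × 25.8/29.53 ≈ 314.5°.
With cos θ = 0.701, the lit fraction is (1 − 0.701)/2 ≈ 0.149, so 15%.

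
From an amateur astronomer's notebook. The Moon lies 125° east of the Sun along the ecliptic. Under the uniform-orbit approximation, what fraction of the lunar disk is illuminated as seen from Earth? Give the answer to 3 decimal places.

0.787

Half-versine of 125°: (1 − (-0.574))/2 = 0.787.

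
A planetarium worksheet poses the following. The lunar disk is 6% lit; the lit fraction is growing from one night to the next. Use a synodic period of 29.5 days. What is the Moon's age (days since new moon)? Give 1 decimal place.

2.3 days

From f = (1 − cos θ)/2: cos θ = 1 − 2×0.06 = 0.880; arccos → 28.4°.
Waxing ⇒ before full, so θ = 28.4°.
That fraction of the synodic month is 28.4/360 × 29.5 d ≈ 2.32 d.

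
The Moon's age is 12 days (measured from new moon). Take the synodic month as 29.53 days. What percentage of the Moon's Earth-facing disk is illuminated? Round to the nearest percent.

The Moon has covered 12/29.53 of its cycle, so θ ≈ 360° × 12/29.53 = 146.3°.
cos 146.3° = (-0.832), so f = (1 − (-0.832))/2 = 0.916, so 92%.

92%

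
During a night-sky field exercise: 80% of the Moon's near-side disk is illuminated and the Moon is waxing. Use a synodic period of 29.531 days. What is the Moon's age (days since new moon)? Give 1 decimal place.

Invert f = (1 − cos θ)/2 to get cos θ = 1 − 2(0.80) = -0.600, hence θ₀ = arccos -0.600 = 126.9°.
Waxing ⇒ before full, so θ = 126.9°.
Age = 29.531 × 126.9°/360° ≈ 10.41 days.

10.4 days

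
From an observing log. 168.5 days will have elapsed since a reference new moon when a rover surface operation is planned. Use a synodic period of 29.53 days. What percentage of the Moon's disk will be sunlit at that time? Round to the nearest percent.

Reduce mod P: 168.5 − 5×29.53 = 20.85 d into the current lunation.
The Moon has covered 20.85/29.53 of its cycle, so θ ≈ 360° × 20.85/29.53 = 254.2°.
With cos θ = (-0.273), the lit fraction is (1 − (-0.273))/2 ≈ 0.636, so 64%.

64%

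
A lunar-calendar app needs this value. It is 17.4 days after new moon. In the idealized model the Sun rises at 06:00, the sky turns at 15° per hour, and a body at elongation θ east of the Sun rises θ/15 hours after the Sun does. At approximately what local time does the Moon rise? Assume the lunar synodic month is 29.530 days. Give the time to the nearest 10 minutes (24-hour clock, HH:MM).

20:10

Elongation θ = 360° × 17.4/29.530 ≈ 212.1°.
Delay after the Sun = 212.1° / (15°/h) ≈ 14.14 h.
06:00 + 14.142 h ≈ 20:08 → 20:10 to the nearest ten minutes.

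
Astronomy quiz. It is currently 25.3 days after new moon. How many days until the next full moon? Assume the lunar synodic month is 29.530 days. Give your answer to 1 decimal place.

Full moon is 0.5 of the way through the cycle: age 0.5 × 29.530 = 14.765 d.
This lunation's full moon (14.765 d) has passed, so add one period: 44.295 − 25.3 = 18.995 days.

19.0 days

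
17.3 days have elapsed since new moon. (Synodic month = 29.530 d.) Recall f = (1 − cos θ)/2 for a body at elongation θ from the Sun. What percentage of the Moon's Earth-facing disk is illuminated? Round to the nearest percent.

Phase angle: θ = 360°·(17.3 d)/(29.530 d) = 210.9°.
Illuminated fraction = (1 − cos 210.9°)/2 = (1 − (-0.858))/2 ≈ 0.929, so 93%.

93%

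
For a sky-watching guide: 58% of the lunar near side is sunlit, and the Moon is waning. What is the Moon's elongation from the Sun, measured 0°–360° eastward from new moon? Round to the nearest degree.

261°

From f = (1 − cos θ)/2: cos θ = 1 − 2×0.58 = -0.160; arccos → 99.2°.
Waning ⇒ past full, so θ = 360° − 99.2° = 260.8°.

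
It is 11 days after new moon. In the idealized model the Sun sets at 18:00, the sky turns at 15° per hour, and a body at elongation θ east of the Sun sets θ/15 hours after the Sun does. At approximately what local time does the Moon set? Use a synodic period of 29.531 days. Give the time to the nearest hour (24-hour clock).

03:00

Elongation θ = 360° × 11/29.531 ≈ 134.1°.
The Moon trails the Sun by θ/15 = 134.1/15 ≈ 8.94 hours.
18:00 + 8.94 h ≈ 02:56 → 03:00 to the nearest hour.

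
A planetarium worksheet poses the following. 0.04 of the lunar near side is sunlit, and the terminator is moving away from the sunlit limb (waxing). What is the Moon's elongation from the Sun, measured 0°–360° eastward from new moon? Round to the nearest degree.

cos θ = 1 − 2f = 0.920, giving a principal value of 23.1°.
Before full moon the principal value applies: θ = 23.1°.

23°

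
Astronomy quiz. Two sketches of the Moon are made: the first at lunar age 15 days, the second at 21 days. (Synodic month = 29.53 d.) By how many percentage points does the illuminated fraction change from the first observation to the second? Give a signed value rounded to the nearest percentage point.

-38 percentage points

First observation: θ = 360°·15/29.53 = 182.9°, so f = 0.999.
Second observation: θ = 256.0°, f = 0.621.
Δf = 0.621 − 0.999 = -0.379, i.e. -38 pp.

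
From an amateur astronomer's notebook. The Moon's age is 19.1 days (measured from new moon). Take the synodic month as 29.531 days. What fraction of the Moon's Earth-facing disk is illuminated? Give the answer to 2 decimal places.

The Moon has covered 19.1/29.531 of its cycle, so θ ≈ 360° × 19.1/29.531 = 232.8°.
Illuminated fraction = (1 − cos 232.8°)/2 = (1 − (-0.604))/2 ≈ 0.802.

0.80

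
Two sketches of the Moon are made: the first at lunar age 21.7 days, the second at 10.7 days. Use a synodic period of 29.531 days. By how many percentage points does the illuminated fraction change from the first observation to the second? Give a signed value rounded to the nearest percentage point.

+28 pp

First observation: θ = 360°·21.7/29.531 = 264.5°, so f = 0.548.
Second observation: θ = 130.4°, f = 0.824.
Δf = 0.824 − 0.548 = +0.277, i.e. +28 pp.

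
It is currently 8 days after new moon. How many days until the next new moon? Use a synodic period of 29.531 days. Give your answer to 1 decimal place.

The next new moon completes the synodic month: 29.531 − 8 = 21.531 days.

21.5 days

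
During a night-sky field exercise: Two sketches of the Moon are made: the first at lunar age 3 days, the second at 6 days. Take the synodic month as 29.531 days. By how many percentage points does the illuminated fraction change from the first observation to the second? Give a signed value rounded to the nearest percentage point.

First observation: θ = 360°·3/29.531 = 36.6°, so f = 0.098.
Second observation: θ = 73.1°, f = 0.355.
Δf = 0.355 − 0.098 = +0.257, i.e. +26 pp.

+26 percentage points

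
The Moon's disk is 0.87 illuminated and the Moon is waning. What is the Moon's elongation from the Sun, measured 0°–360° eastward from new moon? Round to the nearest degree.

From f = (1 − cos θ)/2: cos θ = 1 − 2×0.87 = -0.740; arccos → 137.7°.
Waning ⇒ past full, so θ = 360° − 137.7° = 222.3°.

222°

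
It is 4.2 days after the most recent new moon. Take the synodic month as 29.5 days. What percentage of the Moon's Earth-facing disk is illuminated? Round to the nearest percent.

19%

Elongation θ = 360° × 4.2/29.5 ≈ 51.3°.
With cos θ = 0.626, the lit fraction is (1 − 0.626)/2 ≈ 0.187, so 19%.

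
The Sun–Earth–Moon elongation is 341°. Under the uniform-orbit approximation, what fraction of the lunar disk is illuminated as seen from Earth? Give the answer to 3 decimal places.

0.027

f = (1 − cos 341°)/2 = (1 − 0.946)/2 ≈ 0.027.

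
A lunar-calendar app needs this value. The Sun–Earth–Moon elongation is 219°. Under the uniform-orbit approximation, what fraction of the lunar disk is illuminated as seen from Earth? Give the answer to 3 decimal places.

Half-versine of 219°: (1 − (-0.777))/2 = 0.889.

0.889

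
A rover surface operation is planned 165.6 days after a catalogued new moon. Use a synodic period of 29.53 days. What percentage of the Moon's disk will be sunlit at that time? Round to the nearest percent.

89%

Reduce mod P: 165.6 − 5×29.53 = 17.95 d into the current lunation.
The Moon has covered 17.95/29.53 of its cycle, so θ ≈ 360° × 17.95/29.53 = 218.8°.
cos 218.8° = (-0.779), so f = (1 − (-0.779))/2 = 0.890, so 89%.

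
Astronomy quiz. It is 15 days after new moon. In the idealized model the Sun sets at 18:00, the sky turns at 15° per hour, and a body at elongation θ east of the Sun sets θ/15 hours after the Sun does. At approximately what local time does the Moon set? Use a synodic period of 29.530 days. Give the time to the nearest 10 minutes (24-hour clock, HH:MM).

06:10

Elongation θ = 360° × 15/29.530 ≈ 182.9°.
The Moon trails the Sun by θ/15 = 182.9/15 ≈ 12.19 hours.
18:00 + 12.191 h ≈ 06:11 → 06:10 to the nearest ten minutes.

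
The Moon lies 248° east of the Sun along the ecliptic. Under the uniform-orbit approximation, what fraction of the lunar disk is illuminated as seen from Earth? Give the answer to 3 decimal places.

0.687

Half-versine of 248°: (1 − (-0.375))/2 = 0.687.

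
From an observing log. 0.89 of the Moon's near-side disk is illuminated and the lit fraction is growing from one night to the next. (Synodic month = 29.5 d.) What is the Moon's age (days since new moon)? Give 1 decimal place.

11.6 days

Invert f = (1 − cos θ)/2 to get cos θ = 1 − 2(0.89) = -0.780, hence θ₀ = arccos -0.780 = 141.3°.
Before full moon the principal value applies: θ = 141.3°.
That fraction of the synodic month is 141.3/360 × 29.5 d ≈ 11.58 d.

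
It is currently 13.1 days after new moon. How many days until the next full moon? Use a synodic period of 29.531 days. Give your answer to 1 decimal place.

1.7 days

Full moon is 0.5 of the way through the cycle: age 0.5 × 29.531 = 14.765 d.
That is 14.765 − 13.1 = 1.665 days ahead.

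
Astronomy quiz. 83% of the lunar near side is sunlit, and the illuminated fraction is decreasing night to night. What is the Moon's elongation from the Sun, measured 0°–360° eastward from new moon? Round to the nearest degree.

229°

Invert f = (1 − cos θ)/2 to get cos θ = 1 − 2(0.83) = -0.660, hence θ₀ = arccos -0.660 = 131.3°.
A waning Moon lies in 180°–360°, so θ = 360° − 131.3° = 228.7°.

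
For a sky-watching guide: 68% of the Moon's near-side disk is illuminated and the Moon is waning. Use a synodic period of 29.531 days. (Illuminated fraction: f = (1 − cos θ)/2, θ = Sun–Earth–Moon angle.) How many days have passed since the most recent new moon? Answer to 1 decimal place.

Invert f = (1 − cos θ)/2 to get cos θ = 1 − 2(0.68) = -0.360, hence θ₀ = arccos -0.360 = 111.1°.
Since the Moon is past full (waning), take the reflex angle: θ = 360° − 111.1° = 248.9°.
Age = 29.531 × 248.9°/360° ≈ 20.42 days.

20.4 days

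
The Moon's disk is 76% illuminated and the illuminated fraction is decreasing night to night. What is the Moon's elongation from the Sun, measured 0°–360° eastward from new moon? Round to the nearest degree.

239°

cos θ = 1 − 2f = -0.520, giving a principal value of 121.3°.
A waning Moon lies in 180°–360°, so θ = 360° − 121.3° = 238.7°.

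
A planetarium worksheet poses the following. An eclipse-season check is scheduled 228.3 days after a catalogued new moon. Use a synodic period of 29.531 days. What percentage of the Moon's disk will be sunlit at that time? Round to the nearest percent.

56%

Reduce mod P: 228.3 − 7×29.531 = 21.58 d into the current lunation.
Elongation θ = 360° × 21.58/29.531 ≈ 263.1°.
Illuminated fraction = (1 − cos 263.1°)/2 = (1 − (-0.120))/2 ≈ 0.560, so 56%.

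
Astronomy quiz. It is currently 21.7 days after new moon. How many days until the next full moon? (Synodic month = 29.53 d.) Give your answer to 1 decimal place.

22.6 days

Full moon is 0.5 of the way through the cycle: age 0.5 × 29.53 = 14.765 d.
This lunation's full moon (14.765 d) has passed, so add one period: 44.295 − 21.7 = 22.595 days.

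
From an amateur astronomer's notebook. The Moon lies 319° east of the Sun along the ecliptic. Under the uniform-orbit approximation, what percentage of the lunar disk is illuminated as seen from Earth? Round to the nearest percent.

12%

Half-versine of 319°: (1 − 0.755)/2 = 0.123, i.e. 12%.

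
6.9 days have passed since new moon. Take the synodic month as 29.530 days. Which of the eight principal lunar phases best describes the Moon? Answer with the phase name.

At 6.9/29.530 of the cycle, θ ≈ 84° — the first quarter range.

first quarter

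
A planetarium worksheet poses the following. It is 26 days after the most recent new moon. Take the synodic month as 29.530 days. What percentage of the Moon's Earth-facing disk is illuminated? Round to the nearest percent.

13%

Elongation θ = 360° × 26/29.530 ≈ 317.0°.
cos 317.0° = 0.731, so f = (1 − 0.731)/2 = 0.135, so 13%.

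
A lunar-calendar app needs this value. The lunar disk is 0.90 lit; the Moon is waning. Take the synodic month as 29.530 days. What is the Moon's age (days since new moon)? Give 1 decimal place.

17.8 days

cos θ = 1 − 2f = -0.800, giving a principal value of 143.1°.
Since the Moon is past full (waning), take the reflex angle: θ = 360° − 143.1° = 216.9°.
Age = 29.530 × 216.9°/360° ≈ 17.79 days.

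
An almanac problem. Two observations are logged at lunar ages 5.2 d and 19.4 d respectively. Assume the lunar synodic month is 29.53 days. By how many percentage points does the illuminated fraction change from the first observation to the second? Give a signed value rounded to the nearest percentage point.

+50 pp

θ₁ = 360° × 5.2/29.53 = 63.4°, f₁ = (1 − cos θ₁)/2 = 0.276.
θ₂ = 360° × 19.4/29.53 = 236.5°, f₂ = (1 − cos θ₂)/2 = 0.776.
Change = f₂ − f₁ = +0.500 → +50 percentage points.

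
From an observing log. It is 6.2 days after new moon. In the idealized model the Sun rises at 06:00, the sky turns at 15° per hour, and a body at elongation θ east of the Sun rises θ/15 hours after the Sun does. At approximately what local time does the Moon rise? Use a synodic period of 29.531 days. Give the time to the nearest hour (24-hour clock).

The Moon has covered 6.2/29.531 of its cycle, so θ ≈ 360° × 6.2/29.531 = 75.6°.
Delay after the Sun = 75.6° / (15°/h) ≈ 5.04 h.
06:00 + 5.04 h ≈ 11:02 → 11:00 to the nearest hour.

11:00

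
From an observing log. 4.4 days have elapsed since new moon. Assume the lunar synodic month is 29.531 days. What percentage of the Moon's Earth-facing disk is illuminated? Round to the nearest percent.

Phase angle: θ = 360°·(4.4 d)/(29.531 d) = 53.6°.
cos 53.6° = 0.593, so f = (1 − 0.593)/2 = 0.204, so 20%.

20%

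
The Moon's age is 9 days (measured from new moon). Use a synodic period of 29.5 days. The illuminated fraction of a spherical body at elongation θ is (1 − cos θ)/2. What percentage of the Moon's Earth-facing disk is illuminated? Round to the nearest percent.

Elongation θ = 360° × 9/29.5 ≈ 109.8°.
Illuminated fraction = (1 − cos 109.8°)/2 = (1 − (-0.339))/2 ≈ 0.670, so 67%.

67%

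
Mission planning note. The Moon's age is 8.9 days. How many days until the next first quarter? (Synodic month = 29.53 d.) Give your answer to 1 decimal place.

First quarter occurs at elongation 90°, i.e. at age 29.53 × 90/360 = 7.383 d.
This lunation's first quarter (7.383 d) has passed, so add one period: 36.913 − 8.9 = 28.013 days.

28.0 days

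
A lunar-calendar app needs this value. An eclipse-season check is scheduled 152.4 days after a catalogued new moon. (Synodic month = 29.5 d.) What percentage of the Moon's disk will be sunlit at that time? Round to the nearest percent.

152.4/29.5 = 5.166 lunations, so 5 complete cycles and 4.90 d into the next.
Elongation θ = 360° × 4.90/29.5 ≈ 59.8°.
Illuminated fraction = (1 − cos 59.8°)/2 = (1 − 0.503)/2 ≈ 0.248, so 25%.

25%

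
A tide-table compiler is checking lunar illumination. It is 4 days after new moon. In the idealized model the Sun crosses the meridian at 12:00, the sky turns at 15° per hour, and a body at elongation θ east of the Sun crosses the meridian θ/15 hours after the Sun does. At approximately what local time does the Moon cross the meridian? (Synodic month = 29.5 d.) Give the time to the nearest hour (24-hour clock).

15:00

Elongation θ = 360° × 4/29.5 ≈ 48.8°.
The Moon trails the Sun by θ/15 = 48.8/15 ≈ 3.25 hours.
12:00 + 3.25 h ≈ 15:15 → 15:00 to the nearest hour.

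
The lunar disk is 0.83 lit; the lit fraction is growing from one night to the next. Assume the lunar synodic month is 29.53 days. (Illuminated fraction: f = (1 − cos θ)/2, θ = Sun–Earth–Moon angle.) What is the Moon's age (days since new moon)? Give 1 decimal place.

cos θ = 1 − 2f = -0.660, giving a principal value of 131.3°.
Before full moon the principal value applies: θ = 131.3°.
Age = 29.53 × 131.3°/360° ≈ 10.77 days.

10.8 days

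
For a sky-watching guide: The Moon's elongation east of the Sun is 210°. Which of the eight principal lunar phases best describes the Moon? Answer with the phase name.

210° lies in the waning gibbous sector of the 8-phase cycle.

waning gibbous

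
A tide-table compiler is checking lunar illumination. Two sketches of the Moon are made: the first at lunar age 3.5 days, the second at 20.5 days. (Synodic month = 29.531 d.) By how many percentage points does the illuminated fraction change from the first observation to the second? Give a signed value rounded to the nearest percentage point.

θ₁ = 360° × 3.5/29.531 = 42.7°, f₁ = (1 − cos θ₁)/2 = 0.132.
θ₂ = 360° × 20.5/29.531 = 249.9°, f₂ = (1 − cos θ₂)/2 = 0.672.
Change = f₂ − f₁ = +0.539 → +54 percentage points.

+54 pp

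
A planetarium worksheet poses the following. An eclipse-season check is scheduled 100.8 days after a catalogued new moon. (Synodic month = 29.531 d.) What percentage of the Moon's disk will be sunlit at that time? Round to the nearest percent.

93%

Reduce mod P: 100.8 − 3×29.531 = 12.21 d into the current lunation.
Phase angle: θ = 360°·(12.21 d)/(29.531 d) = 148.8°.
Illuminated fraction = (1 − cos 148.8°)/2 = (1 − (-0.855))/2 ≈ 0.928, so 93%.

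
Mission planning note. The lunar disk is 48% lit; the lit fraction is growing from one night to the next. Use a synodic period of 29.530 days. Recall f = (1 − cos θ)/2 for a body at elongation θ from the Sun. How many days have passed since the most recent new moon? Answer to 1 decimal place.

7.2 days

Invert f = (1 − cos θ)/2 to get cos θ = 1 − 2(0.48) = 0.040, hence θ₀ = arccos 0.040 = 87.7°.
Waxing ⇒ before full, so θ = 87.7°.
That fraction of the synodic month is 87.7/360 × 29.530 d ≈ 7.19 d.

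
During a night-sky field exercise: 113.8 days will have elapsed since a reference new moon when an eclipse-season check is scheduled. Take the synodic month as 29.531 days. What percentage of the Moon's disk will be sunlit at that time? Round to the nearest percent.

20%

Reduce mod P: 113.8 − 3×29.531 = 25.21 d into the current lunation.
Phase angle: θ = 360°·(25.21 d)/(29.531 d) = 307.3°.
cos 307.3° = 0.606, so f = (1 − 0.606)/2 = 0.197, so 20%.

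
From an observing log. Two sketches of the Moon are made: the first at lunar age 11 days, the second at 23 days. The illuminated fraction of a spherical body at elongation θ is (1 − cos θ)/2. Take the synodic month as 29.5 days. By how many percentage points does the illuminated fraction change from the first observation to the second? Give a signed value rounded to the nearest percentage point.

θ₁ = 360° × 11/29.5 = 134.2°, f₁ = (1 − cos θ₁)/2 = 0.849.
θ₂ = 360° × 23/29.5 = 280.7°, f₂ = (1 − cos θ₂)/2 = 0.407.
Change = f₂ − f₁ = -0.441 → -44 percentage points.

-44 pp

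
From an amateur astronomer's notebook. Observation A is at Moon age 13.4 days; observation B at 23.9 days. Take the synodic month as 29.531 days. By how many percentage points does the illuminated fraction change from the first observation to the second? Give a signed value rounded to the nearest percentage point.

First observation: θ = 360°·13.4/29.531 = 163.4°, so f = 0.979.
Second observation: θ = 291.4°, f = 0.318.
Δf = 0.318 − 0.979 = -0.661, i.e. -66 pp.

-66 pp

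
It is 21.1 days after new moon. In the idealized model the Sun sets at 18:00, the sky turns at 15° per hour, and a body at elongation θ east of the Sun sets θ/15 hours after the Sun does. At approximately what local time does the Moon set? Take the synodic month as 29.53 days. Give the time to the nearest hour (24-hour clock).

Phase angle: θ = 360°·(21.1 d)/(29.53 d) = 257.2°.
Delay after the Sun = 257.2° / (15°/h) ≈ 17.15 h.
18:00 + 17.15 h ≈ 11:09 → 11:00 to the nearest hour.

11:00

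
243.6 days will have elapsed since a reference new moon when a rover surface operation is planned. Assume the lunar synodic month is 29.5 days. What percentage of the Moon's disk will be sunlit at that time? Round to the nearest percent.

52%

243.6/29.5 = 8.258 lunations, so 8 complete cycles and 7.60 d into the next.
Phase angle: θ = 360°·(7.60 d)/(29.5 d) = 92.7°.
With cos θ = (-0.048), the lit fraction is (1 − (-0.048))/2 ≈ 0.524, so 52%.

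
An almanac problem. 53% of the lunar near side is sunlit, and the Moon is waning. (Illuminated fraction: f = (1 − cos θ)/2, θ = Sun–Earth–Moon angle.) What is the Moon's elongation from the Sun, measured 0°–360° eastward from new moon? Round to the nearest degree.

cos θ = 1 − 2f = -0.060, giving a principal value of 93.4°.
Waning ⇒ past full, so θ = 360° − 93.4° = 266.6°.

267°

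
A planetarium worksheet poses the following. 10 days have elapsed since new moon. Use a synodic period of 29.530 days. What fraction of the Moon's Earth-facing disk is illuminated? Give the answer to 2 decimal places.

Phase angle: θ = 360°·(10 d)/(29.530 d) = 121.9°.
Illuminated fraction = (1 − cos 121.9°)/2 = (1 − (-0.529))/2 ≈ 0.764.

0.76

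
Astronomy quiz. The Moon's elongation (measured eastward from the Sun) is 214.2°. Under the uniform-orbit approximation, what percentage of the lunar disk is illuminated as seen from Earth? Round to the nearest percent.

Half-versine of 214.2°: (1 − (-0.827))/2 = 0.914, i.e. 91%.

91%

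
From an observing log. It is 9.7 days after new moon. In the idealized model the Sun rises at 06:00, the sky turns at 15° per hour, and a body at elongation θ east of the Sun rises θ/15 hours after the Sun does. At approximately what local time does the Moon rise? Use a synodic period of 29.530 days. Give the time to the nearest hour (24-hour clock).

14:00

Elongation θ = 360° × 9.7/29.530 ≈ 118.3°.
Delay after the Sun = 118.3° / (15°/h) ≈ 7.88 h.
06:00 + 7.88 h ≈ 13:53 → 14:00 to the nearest hour.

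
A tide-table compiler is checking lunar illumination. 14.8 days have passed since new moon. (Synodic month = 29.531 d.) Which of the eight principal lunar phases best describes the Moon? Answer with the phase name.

At 14.8/29.531 of the cycle, θ ≈ 180° — the full moon range.

full moon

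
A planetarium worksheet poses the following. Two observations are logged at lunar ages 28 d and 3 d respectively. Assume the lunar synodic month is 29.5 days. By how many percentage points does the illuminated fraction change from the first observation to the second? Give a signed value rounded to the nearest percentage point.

+7 pp

First observation: θ = 360°·28/29.5 = 341.7°, so f = 0.025.
Second observation: θ = 36.6°, f = 0.099.
Δf = 0.099 − 0.025 = +0.073, i.e. +7 pp.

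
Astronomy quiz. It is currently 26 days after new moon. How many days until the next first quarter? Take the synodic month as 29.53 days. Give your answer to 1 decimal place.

First quarter is 0.25 of the way through the cycle: age 0.25 × 29.53 = 7.383 d.
This lunation's first quarter (7.383 d) has passed, so add one period: 36.913 − 26 = 10.913 days.

10.9 days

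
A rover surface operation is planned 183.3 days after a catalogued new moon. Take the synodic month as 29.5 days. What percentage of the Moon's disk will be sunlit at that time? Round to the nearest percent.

183.3 d spans 6 complete synodic months (6 × 29.5 = 177.00 d) plus 6.30 d.
Elongation θ = 360° × 6.30/29.5 ≈ 76.9°.
With cos θ = 0.227, the lit fraction is (1 − 0.227)/2 ≈ 0.387, so 39%.

39%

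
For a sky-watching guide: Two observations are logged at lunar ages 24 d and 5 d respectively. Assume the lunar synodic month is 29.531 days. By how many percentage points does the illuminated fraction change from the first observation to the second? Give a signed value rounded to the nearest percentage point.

θ₁ = 360° × 24/29.531 = 292.6°, f₁ = (1 − cos θ₁)/2 = 0.308.
θ₂ = 360° × 5/29.531 = 61.0°, f₂ = (1 − cos θ₂)/2 = 0.257.
Change = f₂ − f₁ = -0.051 → -5 percentage points.

-5 pp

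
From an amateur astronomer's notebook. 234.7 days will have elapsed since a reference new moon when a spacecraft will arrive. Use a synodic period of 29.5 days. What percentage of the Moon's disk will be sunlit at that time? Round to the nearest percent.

2%

Reduce mod P: 234.7 − 7×29.5 = 28.20 d into the current lunation.
Elongation θ = 360° × 28.20/29.5 ≈ 344.1°.
Illuminated fraction = (1 − cos 344.1°)/2 = (1 − 0.962)/2 ≈ 0.019, so 2%.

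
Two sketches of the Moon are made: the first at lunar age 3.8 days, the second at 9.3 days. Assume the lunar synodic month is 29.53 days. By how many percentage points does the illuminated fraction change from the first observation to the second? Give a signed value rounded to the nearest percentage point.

+54 pp

θ₁ = 360° × 3.8/29.53 = 46.3°, f₁ = (1 − cos θ₁)/2 = 0.155.
θ₂ = 360° × 9.3/29.53 = 113.4°, f₂ = (1 − cos θ₂)/2 = 0.698.
Change = f₂ − f₁ = +0.544 → +54 percentage points.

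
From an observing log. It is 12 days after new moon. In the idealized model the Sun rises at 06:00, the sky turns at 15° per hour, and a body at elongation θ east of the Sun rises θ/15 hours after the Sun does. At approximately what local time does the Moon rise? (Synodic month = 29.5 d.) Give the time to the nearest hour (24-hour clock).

The Moon has covered 12/29.5 of its cycle, so θ ≈ 360° × 12/29.5 = 146.4°.
Delay after the Sun = 146.4° / (15°/h) ≈ 9.76 h.
06:00 + 9.76 h ≈ 15:46 → 16:00 to the nearest hour.

16:00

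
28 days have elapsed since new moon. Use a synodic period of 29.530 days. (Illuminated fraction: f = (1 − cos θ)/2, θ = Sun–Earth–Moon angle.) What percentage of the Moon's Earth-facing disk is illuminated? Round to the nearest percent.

3%

Elongation θ = 360° × 28/29.530 ≈ 341.3°.
Illuminated fraction = (1 − cos 341.3°)/2 = (1 − 0.947)/2 ≈ 0.026, so 3%.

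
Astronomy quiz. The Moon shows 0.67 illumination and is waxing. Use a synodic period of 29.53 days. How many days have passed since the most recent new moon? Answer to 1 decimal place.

cos θ = 1 − 2f = -0.340, giving a principal value of 109.9°.
Before full moon the principal value applies: θ = 109.9°.
That fraction of the synodic month is 109.9/360 × 29.53 d ≈ 9.01 d.

9.0 days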